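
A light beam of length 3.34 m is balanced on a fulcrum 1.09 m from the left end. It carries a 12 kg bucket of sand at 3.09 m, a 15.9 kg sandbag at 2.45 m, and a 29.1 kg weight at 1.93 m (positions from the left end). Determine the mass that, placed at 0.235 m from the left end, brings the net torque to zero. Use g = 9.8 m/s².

Taking torques about the fulcrum (at 1.09 m from the left end):
Bucket of sand: 12 × 9.8 = 117.6 N down at 3.09 m → arm 2 m, τ = 117.6 × 2 = 235.2 N·m clockwise.
Sandbag: 15.9 × 9.8 = 155.8 N down at 2.45 m → arm 1.36 m, τ = 155.8 × 1.36 = 211.9 N·m clockwise.
Weight: 29.1 × 9.8 = 285.2 N down at 1.93 m → arm 0.84 m, τ = 285.2 × 0.84 = 239.6 N·m clockwise.
Net moment of known loads = 686.7 N·m clockwise.
An unknown mass m at 0.235 m has arm 0.855 m; its moment is m·g·0.855 counterclockwise.
Balancing moments: m × 9.8 × 0.855 = 686.7, giving m = 686.7 / (9.8 × 0.855) = 82 kg.

m ≈ 82 kg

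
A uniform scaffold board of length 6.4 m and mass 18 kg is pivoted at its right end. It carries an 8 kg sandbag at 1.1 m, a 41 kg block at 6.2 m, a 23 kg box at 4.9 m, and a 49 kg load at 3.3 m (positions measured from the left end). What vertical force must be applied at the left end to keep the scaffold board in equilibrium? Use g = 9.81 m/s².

Sum moments about the right end (the unknown pivot reaction has zero arm there).
Beam weight: 18 × 9.81 = 176.6 N down at 3.2 m → arm 3.2 m, τ = 176.6 × 3.2 = 565.1 N·m counterclockwise.
Sandbag: 8 × 9.81 = 78.48 N down at 1.1 m → arm 5.3 m, τ = 78.48 × 5.3 = 415.9 N·m counterclockwise.
Block: 41 × 9.81 = 402.2 N down at 6.2 m → arm 0.2 m, τ = 402.2 × 0.2 = 80.44 N·m counterclockwise.
Box: 23 × 9.81 = 225.6 N down at 4.9 m → arm 1.5 m, τ = 225.6 × 1.5 = 338.4 N·m counterclockwise.
Load: 49 × 9.81 = 480.7 N down at 3.3 m → arm 3.1 m, τ = 480.7 × 3.1 = 1490 N·m counterclockwise.
Net moment of the loads = 2890 N·m counterclockwise.
The upward force F acts at the left end, arm 6.4 m, giving F × 6.4 clockwise.
Setting net torque to zero: F × 6.4 = 2890 → F = 2890 / 6.4 = 452 N.

F ≈ 452 N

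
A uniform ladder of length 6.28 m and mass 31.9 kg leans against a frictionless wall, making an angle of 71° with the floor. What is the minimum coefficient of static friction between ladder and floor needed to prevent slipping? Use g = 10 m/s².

Taking torques about the foot of the ladder:
Ladder weight 31.9×10 = 319 N acts at 3.14 m along the ladder; its horizontal arm is 3.14·cos71° = 1.022 m → τ = 326 N·m clockwise.
Wall normal N acts horizontally at the top; its moment arm is the height L sinθ = 6.28·sin71° = 5.938 m, counterclockwise.
Balancing moments: N × 5.938 = 326, giving N = 54.9 N.
ΣFx = 0 ⇒ f = N_wall = 54.9 N. ΣFy = 0 ⇒ N_floor = 319 N.
μ_min = f / N_floor = 54.9 / 319 = 0.172.

μ_min ≈ 0.172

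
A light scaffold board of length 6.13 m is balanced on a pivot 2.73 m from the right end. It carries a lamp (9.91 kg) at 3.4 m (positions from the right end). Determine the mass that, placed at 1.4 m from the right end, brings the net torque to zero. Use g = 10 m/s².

Taking torques about the pivot (at 2.73 m from the right end):
Lamp: 9.91 × 10 = 99.1 N down at 3.4 m → arm 0.67 m, τ = 99.1 × 0.67 = 66.4 N·m counterclockwise.
Net moment of known loads = 66.4 N·m counterclockwise.
An unknown mass m at 1.4 m has arm 1.33 m; its moment is m·g·1.33 clockwise.
Setting net torque to zero: m × 10 × 1.33 = 66.4 → m = 66.4 / (10 × 1.33) = 4.99 kg.

m ≈ 4.99 kg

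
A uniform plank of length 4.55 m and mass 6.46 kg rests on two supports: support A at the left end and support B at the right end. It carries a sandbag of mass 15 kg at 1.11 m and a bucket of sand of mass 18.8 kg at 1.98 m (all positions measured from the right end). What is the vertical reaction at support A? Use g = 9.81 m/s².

R_A ≈ 148 N

About support B:
Beam weight: 6.46 × 9.81 = 63.37 N down at 2.275 m → arm 2.275 m, τ = 63.37 × 2.275 = 144.2 N·m counterclockwise.
Sandbag: 15 × 9.81 = 147.2 N down at 1.11 m → arm 1.11 m, τ = 147.2 × 1.11 = 163.4 N·m counterclockwise.
Bucket of sand: 18.8 × 9.81 = 184.4 N down at 1.98 m → arm 1.98 m, τ = 184.4 × 1.98 = 365.1 N·m counterclockwise.
Net load moment about support B = 672.7 N·m counterclockwise.
Reaction R at support A is upward at 4.55 m, arm 4.55 m → moment R × 4.55 clockwise.
Setting net torque to zero: R × 4.55 = 672.7 → R = 148 N.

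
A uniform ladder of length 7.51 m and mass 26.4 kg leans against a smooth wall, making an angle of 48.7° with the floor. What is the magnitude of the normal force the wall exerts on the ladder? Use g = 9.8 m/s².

Take moments about the foot of the ladder.
Ladder weight 26.4×9.8 = 258.7 N acts at 3.755 m along the ladder; its horizontal arm is 3.755·cos48.7° = 2.478 m → τ = 641.1 N·m clockwise.
Wall normal N acts horizontally at the top; its moment arm is the height L sinθ = 7.51·sin48.7° = 5.642 m, counterclockwise.
For rotational equilibrium, N × 5.642 = 641.1, so N = 114 N.

N_wall ≈ 114 N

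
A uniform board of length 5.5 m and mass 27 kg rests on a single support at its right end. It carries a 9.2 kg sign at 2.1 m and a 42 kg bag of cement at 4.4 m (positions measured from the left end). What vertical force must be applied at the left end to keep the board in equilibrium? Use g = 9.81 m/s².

F ≈ 271 N

Choose the right end as the axis so the unknown pivot reaction has zero arm there.
Beam weight: 27 × 9.81 = 264.9 N down at 2.75 m → arm 2.75 m, τ = 264.9 × 2.75 = 728.5 N·m counterclockwise.
Sign: 9.2 × 9.81 = 90.25 N down at 2.1 m → arm 3.4 m, τ = 90.25 × 3.4 = 306.8 N·m counterclockwise.
Bag of cement: 42 × 9.81 = 412 N down at 4.4 m → arm 1.1 m, τ = 412 × 1.1 = 453.2 N·m counterclockwise.
Net moment of the loads = 1488 N·m counterclockwise.
The upward force F acts at the left end, arm 5.5 m, giving F × 5.5 clockwise.
For rotational equilibrium, F × 5.5 = 1488, so F = 1488 / 5.5 = 271 N.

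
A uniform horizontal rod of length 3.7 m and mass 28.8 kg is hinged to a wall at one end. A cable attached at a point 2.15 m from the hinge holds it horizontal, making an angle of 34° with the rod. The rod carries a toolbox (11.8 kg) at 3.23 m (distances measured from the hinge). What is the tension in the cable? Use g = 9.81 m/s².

T ≈ 746 N

Take moments about the hinge.
Beam weight: 28.8 × 9.81 = 282.5 N down at 1.85 m → arm 1.85 m, τ = 282.5 × 1.85 = 522.6 N·m clockwise.
Toolbox: 11.8 × 9.81 = 115.8 N down at 3.23 m → arm 3.23 m, τ = 115.8 × 3.23 = 374 N·m clockwise.
Total clockwise load moment = 896.6 N·m.
The cable tension T acts at 2.15 m; only its component perpendicular to the rod, T sinθ, produces torque. sin 34° = 0.5592.
Balancing moments: T × 2.15 × 0.5592 = 896.6, giving T = 896.6 / 1.202 = 746 N.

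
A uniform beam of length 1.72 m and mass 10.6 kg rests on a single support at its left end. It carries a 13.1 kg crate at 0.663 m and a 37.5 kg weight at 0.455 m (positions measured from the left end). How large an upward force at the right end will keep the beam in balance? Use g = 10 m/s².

F ≈ 203 N

Take moments about the left end.
Beam weight: 10.6 × 10 = 106 N down at 0.86 m → arm 0.86 m, τ = 106 × 0.86 = 91.16 N·m clockwise.
Crate: 13.1 × 10 = 131 N down at 0.663 m → arm 0.663 m, τ = 131 × 0.663 = 86.85 N·m clockwise.
Weight: 37.5 × 10 = 375 N down at 0.455 m → arm 0.455 m, τ = 375 × 0.455 = 170.6 N·m clockwise.
Net moment of the loads = 348.6 N·m clockwise.
The upward force F acts at the right end, arm 1.72 m, giving F × 1.72 counterclockwise.
For rotational equilibrium, F × 1.72 = 348.6, so F = 348.6 / 1.72 = 203 N.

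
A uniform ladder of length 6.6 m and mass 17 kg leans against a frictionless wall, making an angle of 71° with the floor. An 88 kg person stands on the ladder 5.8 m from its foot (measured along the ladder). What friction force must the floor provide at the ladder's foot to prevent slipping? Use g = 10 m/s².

Sum moments about the foot of the ladder (the floor normal and friction both act there and drop out).
Ladder weight 17×10 = 170 N acts at 3.3 m along the ladder; its horizontal arm is 3.3·cos71° = 1.074 m → τ = 182.6 N·m clockwise.
Person: 88×10 = 880 N at 5.8 m → arm 1.888 m → τ = 1661 N·m clockwise.
Wall normal N acts horizontally at the top; its moment arm is the height L sinθ = 6.6·sin71° = 6.24 m, counterclockwise.
Setting net torque to zero: N × 6.24 = 1844 → N = 296 N.
ΣFx = 0: friction at the foot balances the wall's push, so f = N_wall = 296 N.

f ≈ 296 N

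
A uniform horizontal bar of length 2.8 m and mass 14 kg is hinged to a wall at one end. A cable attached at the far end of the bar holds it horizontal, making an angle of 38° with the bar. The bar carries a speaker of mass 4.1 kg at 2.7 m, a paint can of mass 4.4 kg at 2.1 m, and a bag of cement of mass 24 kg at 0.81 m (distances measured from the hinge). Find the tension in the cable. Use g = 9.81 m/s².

About the hinge:
Beam weight: 14 × 9.81 = 137.3 N down at 1.4 m → arm 1.4 m, τ = 137.3 × 1.4 = 192.2 N·m clockwise.
Speaker: 4.1 × 9.81 = 40.22 N down at 2.7 m → arm 2.7 m, τ = 40.22 × 2.7 = 108.6 N·m clockwise.
Paint can: 4.4 × 9.81 = 43.16 N down at 2.1 m → arm 2.1 m, τ = 43.16 × 2.1 = 90.64 N·m clockwise.
Bag of cement: 24 × 9.81 = 235.4 N down at 0.81 m → arm 0.81 m, τ = 235.4 × 0.81 = 190.7 N·m clockwise.
Total clockwise load moment = 582.1 N·m.
The cable tension T acts at 2.8 m; only its component perpendicular to the bar, T sinθ, produces torque. sin 38° = 0.6157.
For rotational equilibrium, T × 2.8 × 0.6157 = 582.1, so T = 582.1 / 1.724 = 338 N.

T ≈ 338 N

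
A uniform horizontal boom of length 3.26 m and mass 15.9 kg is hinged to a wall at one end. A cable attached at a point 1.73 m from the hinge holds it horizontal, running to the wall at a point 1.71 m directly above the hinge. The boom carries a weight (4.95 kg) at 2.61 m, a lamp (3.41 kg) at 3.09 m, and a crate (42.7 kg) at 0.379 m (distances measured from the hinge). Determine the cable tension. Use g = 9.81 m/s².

About the hinge:
Beam weight: 15.9 × 9.81 = 156 N down at 1.63 m → arm 1.63 m, τ = 156 × 1.63 = 254.3 N·m clockwise.
Weight: 4.95 × 9.81 = 48.56 N down at 2.61 m → arm 2.61 m, τ = 48.56 × 2.61 = 126.7 N·m clockwise.
Lamp: 3.41 × 9.81 = 33.45 N down at 3.09 m → arm 3.09 m, τ = 33.45 × 3.09 = 103.4 N·m clockwise.
Crate: 42.7 × 9.81 = 418.9 N down at 0.379 m → arm 0.379 m, τ = 418.9 × 0.379 = 158.8 N·m clockwise.
Total clockwise load moment = 643.2 N·m.
The cable tension T acts at 1.73 m; only its component perpendicular to the boom, T sinθ, produces torque. sinθ = h/√(h²+d²) = 1.71/√(1.71²+1.73²) = 0.703.
Στ = 0 ⇒ T × 1.73 × 0.703 = 643.2 ⇒ T = 643.2 / 1.216 = 529 N.

T ≈ 529 N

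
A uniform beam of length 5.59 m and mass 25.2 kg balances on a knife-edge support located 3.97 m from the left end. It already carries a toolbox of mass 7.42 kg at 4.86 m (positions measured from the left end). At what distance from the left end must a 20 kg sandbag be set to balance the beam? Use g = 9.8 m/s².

x ≈ 5.12 m from the left end

Sum moments about the knife-edge support (at 3.97 m from the left end) (the support reaction has zero arm there).
Beam weight: 25.2 × 9.8 = 247 N down at 2.795 m → arm 1.175 m, τ = 247 × 1.175 = 290.2 N·m counterclockwise.
Toolbox: 7.42 × 9.8 = 72.72 N down at 4.86 m → arm 0.89 m, τ = 72.72 × 0.89 = 64.72 N·m clockwise.
Net moment of existing loads = 225.5 N·m counterclockwise.
The sandbag weighs 20 × 9.8 = 196 N and must supply an equal clockwise moment, so its lever arm about the knife-edge support is 225.5 / 196 = 1.15 m.
That puts it at 3.97 + 1.15 = 5.12 m from the left end.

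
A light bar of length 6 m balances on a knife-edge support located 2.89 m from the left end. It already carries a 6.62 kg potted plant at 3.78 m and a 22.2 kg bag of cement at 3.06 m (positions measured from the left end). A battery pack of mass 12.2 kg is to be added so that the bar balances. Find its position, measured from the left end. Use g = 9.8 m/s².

Sum moments about the knife-edge support (at 2.89 m from the left end) (the support reaction has zero arm there).
Potted plant: 6.62 × 9.8 = 64.88 N down at 3.78 m → arm 0.89 m, τ = 64.88 × 0.89 = 57.74 N·m clockwise.
Bag of cement: 22.2 × 9.8 = 217.6 N down at 3.06 m → arm 0.17 m, τ = 217.6 × 0.17 = 36.99 N·m clockwise.
Net moment of existing loads = 94.73 N·m clockwise.
The battery pack weighs 12.2 × 9.8 = 119.6 N and must supply an equal counterclockwise moment, so its lever arm about the knife-edge support is 94.73 / 119.6 = 0.792 m.
That puts it at 2.89 − 0.792 = 2.1 m from the left end.

x ≈ 2.1 m from the left end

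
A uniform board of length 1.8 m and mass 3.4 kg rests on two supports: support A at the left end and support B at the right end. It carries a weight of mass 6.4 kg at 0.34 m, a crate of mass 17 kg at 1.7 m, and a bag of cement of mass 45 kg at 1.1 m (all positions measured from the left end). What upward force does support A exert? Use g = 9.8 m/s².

Choose support B as the axis so its reaction then has zero moment arm.
Beam weight: 3.4 × 9.8 = 33.32 N down at 0.9 m → arm 0.9 m, τ = 33.32 × 0.9 = 29.99 N·m counterclockwise.
Weight: 6.4 × 9.8 = 62.72 N down at 0.34 m → arm 1.46 m, τ = 62.72 × 1.46 = 91.57 N·m counterclockwise.
Crate: 17 × 9.8 = 166.6 N down at 1.7 m → arm 0.1 m, τ = 166.6 × 0.1 = 16.66 N·m counterclockwise.
Bag of cement: 45 × 9.8 = 441 N down at 1.1 m → arm 0.7 m, τ = 441 × 0.7 = 308.7 N·m counterclockwise.
Net load moment about support B = 446.9 N·m counterclockwise.
Reaction R at support A is upward at 0 m, arm 1.8 m → moment R × 1.8 clockwise.
Στ = 0 ⇒ R × 1.8 = 446.9 ⇒ R = 248 N.

R_A ≈ 248 N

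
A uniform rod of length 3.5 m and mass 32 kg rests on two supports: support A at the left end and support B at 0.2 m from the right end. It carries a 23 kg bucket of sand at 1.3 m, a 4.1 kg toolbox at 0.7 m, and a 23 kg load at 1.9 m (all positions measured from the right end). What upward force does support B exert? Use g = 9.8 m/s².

R_B ≈ 460 N

Taking torques about support A:
Beam weight: 32 × 9.8 = 313.6 N down at 1.75 m → arm 1.75 m, τ = 313.6 × 1.75 = 548.8 N·m clockwise.
Bucket of sand: 23 × 9.8 = 225.4 N down at 1.3 m → arm 2.2 m, τ = 225.4 × 2.2 = 495.9 N·m clockwise.
Toolbox: 4.1 × 9.8 = 40.18 N down at 0.7 m → arm 2.8 m, τ = 40.18 × 2.8 = 112.5 N·m clockwise.
Load: 23 × 9.8 = 225.4 N down at 1.9 m → arm 1.6 m, τ = 225.4 × 1.6 = 360.6 N·m clockwise.
Net load moment about support A = 1518 N·m clockwise.
Reaction R at support B is upward at 0.2 m, arm 3.3 m → moment R × 3.3 counterclockwise.
Στ = 0 ⇒ R × 3.3 = 1518 ⇒ R = 460 N.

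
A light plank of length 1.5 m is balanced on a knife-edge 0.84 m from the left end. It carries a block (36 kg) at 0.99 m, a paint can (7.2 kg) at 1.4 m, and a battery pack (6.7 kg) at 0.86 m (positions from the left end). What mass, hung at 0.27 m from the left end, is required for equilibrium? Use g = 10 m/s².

Choose the knife-edge (at 0.84 m from the left end) as the axis so the support reaction has zero arm there.
Block: 36 × 10 = 360 N down at 0.99 m → arm 0.15 m, τ = 360 × 0.15 = 54 N·m clockwise.
Paint can: 7.2 × 10 = 72 N down at 1.4 m → arm 0.56 m, τ = 72 × 0.56 = 40.32 N·m clockwise.
Battery pack: 6.7 × 10 = 67 N down at 0.86 m → arm 0.02 m, τ = 67 × 0.02 = 1.34 N·m clockwise.
Net moment of known loads = 95.66 N·m clockwise.
An unknown mass m at 0.27 m has arm 0.57 m; its moment is m·g·0.57 counterclockwise.
For rotational equilibrium, m × 10 × 0.57 = 95.66, so m = 95.66 / (10 × 0.57) = 16.8 kg.

m ≈ 16.8 kg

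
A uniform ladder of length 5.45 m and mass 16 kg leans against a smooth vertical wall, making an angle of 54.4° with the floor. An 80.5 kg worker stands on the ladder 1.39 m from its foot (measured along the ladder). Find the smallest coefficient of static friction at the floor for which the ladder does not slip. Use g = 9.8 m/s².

μ_min ≈ 0.212

Sum moments about the foot of the ladder (the floor normal and friction both act there and drop out).
Ladder weight 16×9.8 = 156.8 N acts at 2.725 m along the ladder; its horizontal arm is 2.725·cos54.4° = 1.586 m → τ = 248.7 N·m clockwise.
Worker: 80.5×9.8 = 788.9 N at 1.39 m → arm 0.8092 m → τ = 638.4 N·m clockwise.
Wall normal N acts horizontally at the top; its moment arm is the height L sinθ = 5.45·sin54.4° = 4.431 m, counterclockwise.
Στ = 0 ⇒ N × 4.431 = 887.1 ⇒ N = 200.2 N.
ΣFx = 0 ⇒ f = N_wall = 200.2 N. ΣFy = 0 ⇒ N_floor = 945.7 N.
μ_min = f / N_floor = 200.2 / 945.7 = 0.212.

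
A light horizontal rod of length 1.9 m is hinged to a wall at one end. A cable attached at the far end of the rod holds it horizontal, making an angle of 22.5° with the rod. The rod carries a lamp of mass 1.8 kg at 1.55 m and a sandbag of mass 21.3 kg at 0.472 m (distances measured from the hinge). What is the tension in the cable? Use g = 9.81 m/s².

T ≈ 173 N

About the hinge:
Lamp: 1.8 × 9.81 = 17.66 N down at 1.55 m → arm 1.55 m, τ = 17.66 × 1.55 = 27.37 N·m clockwise.
Sandbag: 21.3 × 9.81 = 209 N down at 0.472 m → arm 0.472 m, τ = 209 × 0.472 = 98.65 N·m clockwise.
Total clockwise load moment = 126 N·m.
The cable tension T acts at 1.9 m; only its component perpendicular to the rod, T sinθ, produces torque. sin 22.5° = 0.3827.
Setting net torque to zero: T × 1.9 × 0.3827 = 126 → T = 126 / 0.7271 = 173 N.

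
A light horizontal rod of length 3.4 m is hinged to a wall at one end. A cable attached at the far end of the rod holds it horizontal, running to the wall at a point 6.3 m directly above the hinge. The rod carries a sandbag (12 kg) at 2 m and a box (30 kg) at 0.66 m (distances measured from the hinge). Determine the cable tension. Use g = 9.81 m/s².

T ≈ 144 N

Taking torques about the hinge:
Sandbag: 12 × 9.81 = 117.7 N down at 2 m → arm 2 m, τ = 117.7 × 2 = 235.4 N·m clockwise.
Box: 30 × 9.81 = 294.3 N down at 0.66 m → arm 0.66 m, τ = 294.3 × 0.66 = 194.2 N·m clockwise.
Total clockwise load moment = 429.6 N·m.
The cable tension T acts at 3.4 m; only its component perpendicular to the rod, T sinθ, produces torque. sinθ = h/√(h²+d²) = 6.3/√(6.3²+3.4²) = 0.88.
For rotational equilibrium, T × 3.4 × 0.88 = 429.6, so T = 429.6 / 2.992 = 144 N.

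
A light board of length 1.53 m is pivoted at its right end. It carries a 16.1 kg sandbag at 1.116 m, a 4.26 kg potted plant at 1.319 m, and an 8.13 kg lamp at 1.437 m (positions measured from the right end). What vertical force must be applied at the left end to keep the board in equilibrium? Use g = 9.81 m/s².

F ≈ 226 N

Sum moments about the right end (the unknown pivot reaction has zero arm there).
Sandbag: 16.1 × 9.81 = 157.9 N down at 1.116 m → arm 1.116 m, τ = 157.9 × 1.116 = 176.2 N·m counterclockwise.
Potted plant: 4.26 × 9.81 = 41.79 N down at 1.319 m → arm 1.319 m, τ = 41.79 × 1.319 = 55.12 N·m counterclockwise.
Lamp: 8.13 × 9.81 = 79.76 N down at 1.437 m → arm 1.437 m, τ = 79.76 × 1.437 = 114.6 N·m counterclockwise.
Net moment of the loads = 345.9 N·m counterclockwise.
The upward force F acts at the left end, arm 1.53 m, giving F × 1.53 clockwise.
Balancing moments: F × 1.53 = 345.9, giving F = 345.9 / 1.53 = 226 N.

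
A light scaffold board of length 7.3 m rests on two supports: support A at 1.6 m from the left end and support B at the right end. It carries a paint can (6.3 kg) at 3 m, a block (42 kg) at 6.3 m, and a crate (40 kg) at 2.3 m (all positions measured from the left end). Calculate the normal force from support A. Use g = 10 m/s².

Taking torques about support B:
Paint can: 6.3 × 10 = 63 N down at 3 m → arm 4.3 m, τ = 63 × 4.3 = 270.9 N·m counterclockwise.
Block: 42 × 10 = 420 N down at 6.3 m → arm 1 m, τ = 420 × 1 = 420 N·m counterclockwise.
Crate: 40 × 10 = 400 N down at 2.3 m → arm 5 m, τ = 400 × 5 = 2000 N·m counterclockwise.
Net load moment about support B = 2691 N·m counterclockwise.
Reaction R at support A is upward at 1.6 m, arm 5.7 m → moment R × 5.7 clockwise.
Balancing moments: R × 5.7 = 2691, giving R = 472 N.

R_A ≈ 472 N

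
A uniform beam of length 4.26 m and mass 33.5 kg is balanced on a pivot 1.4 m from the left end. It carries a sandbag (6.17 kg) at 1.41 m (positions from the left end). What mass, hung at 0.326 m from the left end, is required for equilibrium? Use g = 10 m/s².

m ≈ 22.8 kg

Sum moments about the pivot (at 1.4 m from the left end) (the support reaction has zero arm there).
Beam weight: 33.5 × 10 = 335 N down at 2.13 m → arm 0.73 m, τ = 335 × 0.73 = 244.5 N·m clockwise.
Sandbag: 6.17 × 10 = 61.7 N down at 1.41 m → arm 0.01 m, τ = 61.7 × 0.01 = 0.617 N·m clockwise.
Net moment of known loads = 245.1 N·m clockwise.
An unknown mass m at 0.326 m has arm 1.074 m; its moment is m·g·1.074 counterclockwise.
Στ = 0 ⇒ m × 10 × 1.074 = 245.1 ⇒ m = 245.1 / (10 × 1.074) = 22.8 kg.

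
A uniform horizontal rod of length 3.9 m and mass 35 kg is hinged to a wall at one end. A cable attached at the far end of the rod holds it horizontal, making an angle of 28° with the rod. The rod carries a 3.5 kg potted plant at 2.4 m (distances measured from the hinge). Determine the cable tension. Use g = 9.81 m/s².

About the hinge:
Beam weight: 35 × 9.81 = 343.4 N down at 1.95 m → arm 1.95 m, τ = 343.4 × 1.95 = 669.6 N·m clockwise.
Potted plant: 3.5 × 9.81 = 34.34 N down at 2.4 m → arm 2.4 m, τ = 34.34 × 2.4 = 82.42 N·m clockwise.
Total clockwise load moment = 752 N·m.
The cable tension T acts at 3.9 m; only its component perpendicular to the rod, T sinθ, produces torque. sin 28° = 0.4695.
Setting net torque to zero: T × 3.9 × 0.4695 = 752 → T = 752 / 1.831 = 411 N.

T ≈ 411 N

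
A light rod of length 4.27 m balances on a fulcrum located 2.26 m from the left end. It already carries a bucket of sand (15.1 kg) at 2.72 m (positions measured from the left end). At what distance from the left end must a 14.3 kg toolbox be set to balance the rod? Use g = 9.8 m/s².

x ≈ 1.77 m from the left end

Taking torques about the fulcrum (at 2.26 m from the left end):
Bucket of sand: 15.1 × 9.8 = 148 N down at 2.72 m → arm 0.46 m, τ = 148 × 0.46 = 68.08 N·m clockwise.
Net moment of existing loads = 68.08 N·m clockwise.
The toolbox weighs 14.3 × 9.8 = 140.1 N and must supply an equal counterclockwise moment, so its lever arm about the fulcrum is 68.08 / 140.1 = 0.486 m.
That puts it at 2.26 − 0.486 = 1.77 m from the left end.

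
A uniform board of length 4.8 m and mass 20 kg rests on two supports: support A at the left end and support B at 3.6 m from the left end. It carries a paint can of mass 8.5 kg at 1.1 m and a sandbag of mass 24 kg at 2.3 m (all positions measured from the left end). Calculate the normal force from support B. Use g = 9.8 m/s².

About support A:
Beam weight: 20 × 9.8 = 196 N down at 2.4 m → arm 2.4 m, τ = 196 × 2.4 = 470.4 N·m clockwise.
Paint can: 8.5 × 9.8 = 83.3 N down at 1.1 m → arm 1.1 m, τ = 83.3 × 1.1 = 91.63 N·m clockwise.
Sandbag: 24 × 9.8 = 235.2 N down at 2.3 m → arm 2.3 m, τ = 235.2 × 2.3 = 541 N·m clockwise.
Net load moment about support A = 1103 N·m clockwise.
Reaction R at support B is upward at 3.6 m, arm 3.6 m → moment R × 3.6 counterclockwise.
Στ = 0 ⇒ R × 3.6 = 1103 ⇒ R = 306 N.

R_B ≈ 306 N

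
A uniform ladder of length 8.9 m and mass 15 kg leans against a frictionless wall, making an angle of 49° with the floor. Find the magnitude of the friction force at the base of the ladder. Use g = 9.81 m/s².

f ≈ 64 N

About the foot of the ladder:
Ladder weight 15×9.81 = 147.2 N acts at 4.45 m along the ladder; its horizontal arm is 4.45·cos49° = 2.919 m → τ = 429.7 N·m clockwise.
Wall normal N acts horizontally at the top; its moment arm is the height L sinθ = 8.9·sin49° = 6.717 m, counterclockwise.
For rotational equilibrium, N × 6.717 = 429.7, so N = 64 N.
ΣFx = 0: friction at the foot balances the wall's push, so f = N_wall = 64 N.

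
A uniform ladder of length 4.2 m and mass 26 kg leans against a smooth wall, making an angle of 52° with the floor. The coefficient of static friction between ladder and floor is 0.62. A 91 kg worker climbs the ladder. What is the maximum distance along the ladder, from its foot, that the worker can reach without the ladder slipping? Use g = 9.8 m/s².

Sum moments about the foot of the ladder (the floor normal and friction both act there and drop out).
Ladder weight 26×9.8 = 254.8 N acts at 2.1 m along the ladder; its horizontal arm is 2.1·cos52° = 1.293 m → τ = 329.5 N·m clockwise.
Worker weight 91×9.8 = 891.8 N at distance d → arm d·cos52° → τ = 891.8·d·0.6157 clockwise.
Wall normal N at the top has arm L sinθ = 3.31 m counterclockwise, so Στ = 0 gives N·3.31 = 329.5 + 549.1·d.
ΣFy = 0 ⇒ N_floor = 1147 N, so the maximum friction is μ_s·N_floor = 0.62×1147 = 711.1 N. ΣFx = 0 ⇒ N_wall = f, so at the slipping point N = 711.1 N.
Substituting: 711.1×3.31 = 329.5 + 549.1·d ⇒ d = (2354 − 329.5) / 549.1 = 3.69 m.

d ≈ 3.69 m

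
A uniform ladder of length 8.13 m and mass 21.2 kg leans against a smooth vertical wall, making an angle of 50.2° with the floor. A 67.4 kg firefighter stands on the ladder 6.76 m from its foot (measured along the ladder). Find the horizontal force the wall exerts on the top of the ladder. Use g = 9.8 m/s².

N_wall ≈ 544 N

Choose the foot of the ladder as the axis so the floor normal and friction both act there and drop out.
Ladder weight 21.2×9.8 = 207.8 N acts at 4.065 m along the ladder; its horizontal arm is 4.065·cos50.2° = 2.602 m → τ = 540.7 N·m clockwise.
Firefighter: 67.4×9.8 = 660.5 N at 6.76 m → arm 4.327 m → τ = 2858 N·m clockwise.
Wall normal N acts horizontally at the top; its moment arm is the height L sinθ = 8.13·sin50.2° = 6.246 m, counterclockwise.
For rotational equilibrium, N × 6.246 = 3399, so N = 544 N.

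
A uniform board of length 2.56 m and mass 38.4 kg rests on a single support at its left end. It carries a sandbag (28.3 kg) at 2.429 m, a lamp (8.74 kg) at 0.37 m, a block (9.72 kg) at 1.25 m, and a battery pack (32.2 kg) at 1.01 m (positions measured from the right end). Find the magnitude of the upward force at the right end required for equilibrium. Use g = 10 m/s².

About the left end:
Beam weight: 38.4 × 10 = 384 N down at 1.28 m → arm 1.28 m, τ = 384 × 1.28 = 491.5 N·m clockwise.
Sandbag: 28.3 × 10 = 283 N down at 2.429 m → arm 0.131 m, τ = 283 × 0.131 = 37.07 N·m clockwise.
Lamp: 8.74 × 10 = 87.4 N down at 0.37 m → arm 2.19 m, τ = 87.4 × 2.19 = 191.4 N·m clockwise.
Block: 9.72 × 10 = 97.2 N down at 1.25 m → arm 1.31 m, τ = 97.2 × 1.31 = 127.3 N·m clockwise.
Battery pack: 32.2 × 10 = 322 N down at 1.01 m → arm 1.55 m, τ = 322 × 1.55 = 499.1 N·m clockwise.
Net moment of the loads = 1346 N·m clockwise.
The upward force F acts at the right end, arm 2.56 m, giving F × 2.56 counterclockwise.
For rotational equilibrium, F × 2.56 = 1346, so F = 1346 / 2.56 = 526 N.

F ≈ 526 N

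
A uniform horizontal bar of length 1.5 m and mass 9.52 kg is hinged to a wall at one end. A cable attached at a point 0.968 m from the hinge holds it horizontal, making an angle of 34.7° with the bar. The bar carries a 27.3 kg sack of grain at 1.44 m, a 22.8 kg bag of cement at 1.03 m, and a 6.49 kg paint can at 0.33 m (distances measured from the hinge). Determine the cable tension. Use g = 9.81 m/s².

Taking torques about the hinge:
Beam weight: 9.52 × 9.81 = 93.39 N down at 0.75 m → arm 0.75 m, τ = 93.39 × 0.75 = 70.04 N·m clockwise.
Sack of grain: 27.3 × 9.81 = 267.8 N down at 1.44 m → arm 1.44 m, τ = 267.8 × 1.44 = 385.6 N·m clockwise.
Bag of cement: 22.8 × 9.81 = 223.7 N down at 1.03 m → arm 1.03 m, τ = 223.7 × 1.03 = 230.4 N·m clockwise.
Paint can: 6.49 × 9.81 = 63.67 N down at 0.33 m → arm 0.33 m, τ = 63.67 × 0.33 = 21.01 N·m clockwise.
Total clockwise load moment = 707.1 N·m.
The cable tension T acts at 0.968 m; only its component perpendicular to the bar, T sinθ, produces torque. sin 34.7° = 0.5693.
For rotational equilibrium, T × 0.968 × 0.5693 = 707.1, so T = 707.1 / 0.5511 = 1280 N.

T ≈ 1280 N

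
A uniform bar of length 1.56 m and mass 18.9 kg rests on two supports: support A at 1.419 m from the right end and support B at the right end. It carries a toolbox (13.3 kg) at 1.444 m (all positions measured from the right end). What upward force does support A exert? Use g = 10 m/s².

About support B:
Beam weight: 18.9 × 10 = 189 N down at 0.78 m → arm 0.78 m, τ = 189 × 0.78 = 147.4 N·m counterclockwise.
Toolbox: 13.3 × 10 = 133 N down at 1.444 m → arm 1.444 m, τ = 133 × 1.444 = 192.1 N·m counterclockwise.
Net load moment about support B = 339.5 N·m counterclockwise.
Reaction R at support A is upward at 1.419 m, arm 1.419 m → moment R × 1.419 clockwise.
Balancing moments: R × 1.419 = 339.5, giving R = 239 N.

R_A ≈ 239 N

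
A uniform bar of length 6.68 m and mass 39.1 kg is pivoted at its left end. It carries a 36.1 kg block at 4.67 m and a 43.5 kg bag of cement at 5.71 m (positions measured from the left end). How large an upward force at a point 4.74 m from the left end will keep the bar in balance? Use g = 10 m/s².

Taking torques about the left end:
Beam weight: 39.1 × 10 = 391 N down at 3.34 m → arm 3.34 m, τ = 391 × 3.34 = 1306 N·m clockwise.
Block: 36.1 × 10 = 361 N down at 4.67 m → arm 4.67 m, τ = 361 × 4.67 = 1686 N·m clockwise.
Bag of cement: 43.5 × 10 = 435 N down at 5.71 m → arm 5.71 m, τ = 435 × 5.71 = 2484 N·m clockwise.
Net moment of the loads = 5476 N·m clockwise.
The upward force F acts at a point 4.74 m from the left end, arm 4.74 m, giving F × 4.74 counterclockwise.
Balancing moments: F × 4.74 = 5476, giving F = 5476 / 4.74 = 1160 N.

F ≈ 1160 N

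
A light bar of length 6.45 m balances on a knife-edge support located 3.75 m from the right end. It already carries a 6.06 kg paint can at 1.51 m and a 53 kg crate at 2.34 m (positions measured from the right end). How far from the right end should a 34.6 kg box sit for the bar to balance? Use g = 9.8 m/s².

Sum moments about the knife-edge support (at 3.75 m from the right end) (the support reaction has zero arm there).
Paint can: 6.06 × 9.8 = 59.39 N down at 1.51 m → arm 2.24 m, τ = 59.39 × 2.24 = 133 N·m clockwise.
Crate: 53 × 9.8 = 519.4 N down at 2.34 m → arm 1.41 m, τ = 519.4 × 1.41 = 732.4 N·m clockwise.
Net moment of existing loads = 865.4 N·m clockwise.
The box weighs 34.6 × 9.8 = 339.1 N and must supply an equal counterclockwise moment, so its lever arm about the knife-edge support is 865.4 / 339.1 = 2.55 m.
That puts it at 3.75 + 2.55 = 6.3 m from the right end.

x ≈ 6.3 m from the right end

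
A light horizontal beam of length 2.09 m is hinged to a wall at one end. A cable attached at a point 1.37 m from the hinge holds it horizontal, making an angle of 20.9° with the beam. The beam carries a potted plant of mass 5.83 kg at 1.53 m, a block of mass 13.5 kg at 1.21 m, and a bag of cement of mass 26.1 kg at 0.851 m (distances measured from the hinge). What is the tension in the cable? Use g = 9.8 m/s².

Taking torques about the hinge:
Potted plant: 5.83 × 9.8 = 57.13 N down at 1.53 m → arm 1.53 m, τ = 57.13 × 1.53 = 87.41 N·m clockwise.
Block: 13.5 × 9.8 = 132.3 N down at 1.21 m → arm 1.21 m, τ = 132.3 × 1.21 = 160.1 N·m clockwise.
Bag of cement: 26.1 × 9.8 = 255.8 N down at 0.851 m → arm 0.851 m, τ = 255.8 × 0.851 = 217.7 N·m clockwise.
Total clockwise load moment = 465.2 N·m.
The cable tension T acts at 1.37 m; only its component perpendicular to the beam, T sinθ, produces torque. sin 20.9° = 0.3567.
For rotational equilibrium, T × 1.37 × 0.3567 = 465.2, so T = 465.2 / 0.4887 = 952 N.

T ≈ 952 N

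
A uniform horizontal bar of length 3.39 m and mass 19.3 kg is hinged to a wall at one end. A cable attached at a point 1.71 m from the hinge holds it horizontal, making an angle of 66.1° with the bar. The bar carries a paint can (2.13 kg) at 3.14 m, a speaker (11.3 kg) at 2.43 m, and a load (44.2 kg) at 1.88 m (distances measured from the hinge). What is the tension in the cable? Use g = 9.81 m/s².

About the hinge:
Beam weight: 19.3 × 9.81 = 189.3 N down at 1.695 m → arm 1.695 m, τ = 189.3 × 1.695 = 320.9 N·m clockwise.
Paint can: 2.13 × 9.81 = 20.9 N down at 3.14 m → arm 3.14 m, τ = 20.9 × 3.14 = 65.63 N·m clockwise.
Speaker: 11.3 × 9.81 = 110.9 N down at 2.43 m → arm 2.43 m, τ = 110.9 × 2.43 = 269.5 N·m clockwise.
Load: 44.2 × 9.81 = 433.6 N down at 1.88 m → arm 1.88 m, τ = 433.6 × 1.88 = 815.2 N·m clockwise.
Total clockwise load moment = 1471 N·m.
The cable tension T acts at 1.71 m; only its component perpendicular to the bar, T sinθ, produces torque. sin 66.1° = 0.9143.
For rotational equilibrium, T × 1.71 × 0.9143 = 1471, so T = 1471 / 1.563 = 941 N.

T ≈ 941 N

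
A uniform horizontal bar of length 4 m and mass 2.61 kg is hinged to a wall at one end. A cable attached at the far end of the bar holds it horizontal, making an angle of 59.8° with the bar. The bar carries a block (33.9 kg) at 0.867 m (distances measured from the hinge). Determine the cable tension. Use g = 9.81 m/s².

Take moments about the hinge.
Beam weight: 2.61 × 9.81 = 25.6 N down at 2 m → arm 2 m, τ = 25.6 × 2 = 51.2 N·m clockwise.
Block: 33.9 × 9.81 = 332.6 N down at 0.867 m → arm 0.867 m, τ = 332.6 × 0.867 = 288.4 N·m clockwise.
Total clockwise load moment = 339.6 N·m.
The cable tension T acts at 4 m; only its component perpendicular to the bar, T sinθ, produces torque. sin 59.8° = 0.8643.
Setting net torque to zero: T × 4 × 0.8643 = 339.6 → T = 339.6 / 3.457 = 98.2 N.

T ≈ 98.2 N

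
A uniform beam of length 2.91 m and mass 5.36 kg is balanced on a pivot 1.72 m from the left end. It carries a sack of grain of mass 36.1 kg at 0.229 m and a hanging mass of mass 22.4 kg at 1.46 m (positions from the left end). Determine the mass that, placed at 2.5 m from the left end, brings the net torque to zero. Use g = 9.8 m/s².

Choose the pivot (at 1.72 m from the left end) as the axis so the support reaction has zero arm there.
Beam weight: 5.36 × 9.8 = 52.53 N down at 1.455 m → arm 0.265 m, τ = 52.53 × 0.265 = 13.92 N·m counterclockwise.
Sack of grain: 36.1 × 9.8 = 353.8 N down at 0.229 m → arm 1.491 m, τ = 353.8 × 1.491 = 527.5 N·m counterclockwise.
Hanging mass: 22.4 × 9.8 = 219.5 N down at 1.46 m → arm 0.26 m, τ = 219.5 × 0.26 = 57.07 N·m counterclockwise.
Net moment of known loads = 598.5 N·m counterclockwise.
An unknown mass m at 2.5 m has arm 0.78 m; its moment is m·g·0.78 clockwise.
For rotational equilibrium, m × 9.8 × 0.78 = 598.5, so m = 598.5 / (9.8 × 0.78) = 78.3 kg.

m ≈ 78.3 kg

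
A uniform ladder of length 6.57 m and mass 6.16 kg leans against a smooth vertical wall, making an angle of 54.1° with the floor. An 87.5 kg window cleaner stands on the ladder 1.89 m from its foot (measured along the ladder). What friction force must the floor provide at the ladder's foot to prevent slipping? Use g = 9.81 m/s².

f ≈ 201 N

Taking torques about the foot of the ladder:
Ladder weight 6.16×9.81 = 60.43 N acts at 3.285 m along the ladder; its horizontal arm is 3.285·cos54.1° = 1.926 m → τ = 116.4 N·m clockwise.
Window cleaner: 87.5×9.81 = 858.4 N at 1.89 m → arm 1.108 m → τ = 951.1 N·m clockwise.
Wall normal N acts horizontally at the top; its moment arm is the height L sinθ = 6.57·sin54.1° = 5.322 m, counterclockwise.
Balancing moments: N × 5.322 = 1068, giving N = 201 N.
ΣFx = 0: friction at the foot balances the wall's push, so f = N_wall = 201 N.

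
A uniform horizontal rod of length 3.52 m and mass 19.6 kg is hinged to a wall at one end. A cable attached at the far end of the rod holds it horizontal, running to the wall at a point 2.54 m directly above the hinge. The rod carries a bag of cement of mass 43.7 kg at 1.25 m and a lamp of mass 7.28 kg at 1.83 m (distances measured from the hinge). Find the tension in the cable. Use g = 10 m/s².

Choose the hinge as the axis so the unknown hinge reaction has zero arm there.
Beam weight: 19.6 × 10 = 196 N down at 1.76 m → arm 1.76 m, τ = 196 × 1.76 = 345 N·m clockwise.
Bag of cement: 43.7 × 10 = 437 N down at 1.25 m → arm 1.25 m, τ = 437 × 1.25 = 546.2 N·m clockwise.
Lamp: 7.28 × 10 = 72.8 N down at 1.83 m → arm 1.83 m, τ = 72.8 × 1.83 = 133.2 N·m clockwise.
Total clockwise load moment = 1024 N·m.
The cable tension T acts at 3.52 m; only its component perpendicular to the rod, T sinθ, produces torque. sinθ = h/√(h²+d²) = 2.54/√(2.54²+3.52²) = 0.5852.
Balancing moments: T × 3.52 × 0.5852 = 1024, giving T = 1024 / 2.06 = 497 N.

T ≈ 497 N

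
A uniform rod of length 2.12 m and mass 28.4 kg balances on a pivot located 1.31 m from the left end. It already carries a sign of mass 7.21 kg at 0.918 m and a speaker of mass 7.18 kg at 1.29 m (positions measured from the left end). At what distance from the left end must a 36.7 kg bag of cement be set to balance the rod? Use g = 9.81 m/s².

Taking torques about the pivot (at 1.31 m from the left end):
Beam weight: 28.4 × 9.81 = 278.6 N down at 1.06 m → arm 0.25 m, τ = 278.6 × 0.25 = 69.65 N·m counterclockwise.
Sign: 7.21 × 9.81 = 70.73 N down at 0.918 m → arm 0.392 m, τ = 70.73 × 0.392 = 27.73 N·m counterclockwise.
Speaker: 7.18 × 9.81 = 70.44 N down at 1.29 m → arm 0.02 m, τ = 70.44 × 0.02 = 1.409 N·m counterclockwise.
Net moment of existing loads = 98.79 N·m counterclockwise.
The bag of cement weighs 36.7 × 9.81 = 360 N and must supply an equal clockwise moment, so its lever arm about the pivot is 98.79 / 360 = 0.274 m.
That puts it at 1.31 + 0.274 = 1.58 m from the left end.

x ≈ 1.58 m from the left end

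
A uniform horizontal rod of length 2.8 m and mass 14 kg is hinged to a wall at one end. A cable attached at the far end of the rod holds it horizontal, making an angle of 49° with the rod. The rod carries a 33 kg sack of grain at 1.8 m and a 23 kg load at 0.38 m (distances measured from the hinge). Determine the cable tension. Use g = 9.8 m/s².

About the hinge:
Beam weight: 14 × 9.8 = 137.2 N down at 1.4 m → arm 1.4 m, τ = 137.2 × 1.4 = 192.1 N·m clockwise.
Sack of grain: 33 × 9.8 = 323.4 N down at 1.8 m → arm 1.8 m, τ = 323.4 × 1.8 = 582.1 N·m clockwise.
Load: 23 × 9.8 = 225.4 N down at 0.38 m → arm 0.38 m, τ = 225.4 × 0.38 = 85.65 N·m clockwise.
Total clockwise load moment = 859.9 N·m.
The cable tension T acts at 2.8 m; only its component perpendicular to the rod, T sinθ, produces torque. sin 49° = 0.7547.
Balancing moments: T × 2.8 × 0.7547 = 859.9, giving T = 859.9 / 2.113 = 407 N.

T ≈ 407 N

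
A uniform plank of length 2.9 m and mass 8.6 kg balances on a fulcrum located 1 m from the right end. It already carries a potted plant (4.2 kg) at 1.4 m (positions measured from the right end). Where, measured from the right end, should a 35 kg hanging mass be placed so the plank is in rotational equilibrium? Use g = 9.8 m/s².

Sum moments about the fulcrum (at 1 m from the right end) (the support reaction has zero arm there).
Beam weight: 8.6 × 9.8 = 84.28 N down at 1.45 m → arm 0.45 m, τ = 84.28 × 0.45 = 37.93 N·m counterclockwise.
Potted plant: 4.2 × 9.8 = 41.16 N down at 1.4 m → arm 0.4 m, τ = 41.16 × 0.4 = 16.46 N·m counterclockwise.
Net moment of existing loads = 54.39 N·m counterclockwise.
The hanging mass weighs 35 × 9.8 = 343 N and must supply an equal clockwise moment, so its lever arm about the fulcrum is 54.39 / 343 = 0.159 m.
That puts it at 1 − 0.159 = 0.841 m from the right end.

x ≈ 0.841 m from the right end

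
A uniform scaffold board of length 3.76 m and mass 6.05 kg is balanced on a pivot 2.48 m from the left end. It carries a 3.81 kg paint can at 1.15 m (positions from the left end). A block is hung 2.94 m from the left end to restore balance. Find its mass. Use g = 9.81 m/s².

Sum moments about the pivot (at 2.48 m from the left end) (the support reaction has zero arm there).
Beam weight: 6.05 × 9.81 = 59.35 N down at 1.88 m → arm 0.6 m, τ = 59.35 × 0.6 = 35.61 N·m counterclockwise.
Paint can: 3.81 × 9.81 = 37.38 N down at 1.15 m → arm 1.33 m, τ = 37.38 × 1.33 = 49.72 N·m counterclockwise.
Net moment of known loads = 85.33 N·m counterclockwise.
An unknown mass m at 2.94 m has arm 0.46 m; its moment is m·g·0.46 clockwise.
Στ = 0 ⇒ m × 9.81 × 0.46 = 85.33 ⇒ m = 85.33 / (9.81 × 0.46) = 18.9 kg.

m ≈ 18.9 kg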